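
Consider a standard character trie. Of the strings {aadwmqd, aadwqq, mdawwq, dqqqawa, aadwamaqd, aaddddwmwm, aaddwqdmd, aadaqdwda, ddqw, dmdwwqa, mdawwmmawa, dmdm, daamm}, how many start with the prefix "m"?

2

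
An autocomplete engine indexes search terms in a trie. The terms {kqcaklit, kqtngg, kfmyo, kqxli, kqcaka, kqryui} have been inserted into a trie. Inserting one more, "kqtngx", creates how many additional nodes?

1

Walking "kqtngx" from the root, the first 5 characters ("kqtng") follow existing edges; "x" is the first miss.
Each of the 1 remaining characters creates one node.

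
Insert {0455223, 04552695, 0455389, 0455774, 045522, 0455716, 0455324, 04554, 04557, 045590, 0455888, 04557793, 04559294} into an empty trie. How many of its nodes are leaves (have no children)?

A leaf is a node with no children — equivalently, the end of a word that is not a proper prefix of any other stored word.
Those words: "0455223", "04552695", "0455324", "0455389", "04554", "0455716", "0455774", "04557793", "0455888", "045590", "04559294"
Leaf count: 11

11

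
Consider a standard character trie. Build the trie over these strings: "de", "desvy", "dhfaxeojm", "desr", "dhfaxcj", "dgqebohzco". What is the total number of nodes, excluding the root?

25

Trie structure (* marks end of a word):
(root)
└─ d
   ├─ e *
   │  └─ s
   │     ├─ r *
   │     └─ v
   │        └─ y *
   ├─ g
   │  └─ q
   │     └─ e
   │        └─ b
   │           └─ o
   │              └─ h
   │                 └─ z
   │                    └─ c
   │                       └─ o *
   └─ h
      └─ f
         └─ a
            └─ x
               ├─ c
               │  └─ j *
               └─ e
                  └─ o
                     └─ j
                        └─ m *
Counting every labelled node above: 25.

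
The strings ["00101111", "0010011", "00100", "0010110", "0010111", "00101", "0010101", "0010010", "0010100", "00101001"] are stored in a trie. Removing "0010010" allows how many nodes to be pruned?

1

A node on "0010010"'s path can go only if nothing else ends at it or branches off below it.
The suffix "0" (1 node) is used only by "0010010"; the node for "001001" still has the child "1", so pruning stops there.
Nodes removed: 1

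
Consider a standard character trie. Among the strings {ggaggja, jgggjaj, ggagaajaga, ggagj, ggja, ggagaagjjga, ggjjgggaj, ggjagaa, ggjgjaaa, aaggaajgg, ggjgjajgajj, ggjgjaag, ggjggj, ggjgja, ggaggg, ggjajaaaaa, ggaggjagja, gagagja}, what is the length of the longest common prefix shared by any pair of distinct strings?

7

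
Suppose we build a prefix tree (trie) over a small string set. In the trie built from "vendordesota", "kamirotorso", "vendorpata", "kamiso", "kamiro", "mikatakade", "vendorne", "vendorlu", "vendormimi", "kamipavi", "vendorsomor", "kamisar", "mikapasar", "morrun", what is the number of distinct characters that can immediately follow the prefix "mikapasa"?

1

The children of the "mikapasa" node are the distinct next characters among strings starting with "mikapasa".
Characters that immediately follow "mikapasa" among the stored strings: {r}.
That node has 1 child edge.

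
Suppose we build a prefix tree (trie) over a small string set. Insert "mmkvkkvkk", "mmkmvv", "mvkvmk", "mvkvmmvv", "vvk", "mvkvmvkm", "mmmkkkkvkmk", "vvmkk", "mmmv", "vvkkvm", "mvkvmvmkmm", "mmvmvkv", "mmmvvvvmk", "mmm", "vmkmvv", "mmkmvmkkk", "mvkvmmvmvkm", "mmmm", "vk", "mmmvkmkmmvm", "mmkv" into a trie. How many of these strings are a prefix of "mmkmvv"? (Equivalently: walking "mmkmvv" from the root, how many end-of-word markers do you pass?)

Check each prefix of "mmkmvv" against the stored set — each match is an end-marker on the path.
Prefixes of the query that are stored words: "mmkmvv"
Count: 1

1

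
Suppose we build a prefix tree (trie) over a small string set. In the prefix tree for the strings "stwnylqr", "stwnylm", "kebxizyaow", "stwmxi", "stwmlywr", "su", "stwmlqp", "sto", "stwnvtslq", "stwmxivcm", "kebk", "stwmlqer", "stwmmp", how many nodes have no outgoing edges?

A leaf is a node with no children — equivalently, the end of a word that is not a proper prefix of any other stored word.
Those words: "kebk", "kebxizyaow", "sto", "stwmlqer", "stwmlqp", "stwmlywr", "stwmmp", "stwmxivcm", "stwnvtslq", "stwnylm", "stwnylqr", "su"
Leaf count: 12

12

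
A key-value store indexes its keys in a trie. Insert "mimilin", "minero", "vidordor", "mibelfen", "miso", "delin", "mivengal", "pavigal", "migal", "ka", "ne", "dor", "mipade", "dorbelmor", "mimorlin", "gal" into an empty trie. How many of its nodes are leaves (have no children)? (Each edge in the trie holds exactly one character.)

15

A leaf is a node with no children — equivalently, the end of a word that is not a proper prefix of any other stored word.
Those words: "delin", "dorbelmor", "gal", "ka", "mibelfen", "migal", "mimilin", "mimorlin", "minero", "mipade", "miso", "mivengal", "ne", "pavigal", "vidordor"
Leaf count: 15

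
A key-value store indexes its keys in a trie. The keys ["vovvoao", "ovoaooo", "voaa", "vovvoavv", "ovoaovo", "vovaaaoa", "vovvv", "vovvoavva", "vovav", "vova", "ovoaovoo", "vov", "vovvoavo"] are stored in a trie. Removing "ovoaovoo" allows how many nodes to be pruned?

1

Walk "ovoaovoo" from the leaf back toward the root, removing each node that no remaining word uses.
The suffix "o" (1 node) is used only by "ovoaovoo"; "ovoaovo" is itself a stored word, so pruning stops there.
Nodes removed: 1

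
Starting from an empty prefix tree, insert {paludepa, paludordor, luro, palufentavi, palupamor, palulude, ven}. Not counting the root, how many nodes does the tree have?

36

Trie structure (* marks end of a word):
(root)
├─ l
│  └─ u
│     └─ r
│        └─ o *
├─ p
│  └─ a
│     └─ l
│        └─ u
│           ├─ d
│           │  ├─ e
│           │  │  └─ p
│           │  │     └─ a *
│           │  └─ o
│           │     └─ r
│           │        └─ d
│           │           └─ o
│           │              └─ r *
│           ├─ f
│           │  └─ e
│           │     └─ n
│           │        └─ t
│           │           └─ a
│           │              └─ v
│           │                 └─ i *
│           ├─ l
│           │  └─ u
│           │     └─ d
│           │        └─ e *
│           └─ p
│              └─ a
│                 └─ m
│                    └─ o
│                       └─ r *
└─ v
   └─ e
      └─ n *
Counting every labelled node above: 36.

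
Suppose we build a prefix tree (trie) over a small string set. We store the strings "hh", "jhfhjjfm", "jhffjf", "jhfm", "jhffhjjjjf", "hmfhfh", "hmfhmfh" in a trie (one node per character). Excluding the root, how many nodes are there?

28

For each word, the new-node count is its length minus the longest prefix already in the trie:
  "hh" → 2 new (h, h)
  "jhfhjjfm" → 8 new (j, h, f, h, j, j, f, m)
  "jhffjf" → prefix "jhf" already present; 3 new (f, j, f)
  "jhfm" → prefix "jhf" already present; 1 new (m)
  "jhffhjjjjf" → prefix "jhff" already present; 6 new (h, j, j, j, j, f)
  "hmfhfh" → prefix "h" already present; 5 new (m, f, h, f, h)
  "hmfhmfh" → prefix "hmfh" already present; 3 new (m, f, h)
Total nodes = 2 + 8 + 3 + 1 + 6 + 5 + 3 = 28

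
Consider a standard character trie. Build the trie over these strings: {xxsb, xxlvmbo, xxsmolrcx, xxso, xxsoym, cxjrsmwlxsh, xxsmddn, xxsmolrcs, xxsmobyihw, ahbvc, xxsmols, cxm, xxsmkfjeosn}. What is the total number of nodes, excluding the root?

Count nodes per top-level branch (shared prefixes stored once):
  'a'-branch (ahbvc): 5 nodes
  'c'-branch (cxjrsmwlxsh, cxm): 12 nodes
  'x'-branch (xxlvmbo, xxsb, xxsmddn, xxsmkfjeosn, xxsmobyihw, xxsmolrcs, xxsmolrcx, xxsmols, xxso, xxsoym): 35 nodes
Sum: 52

52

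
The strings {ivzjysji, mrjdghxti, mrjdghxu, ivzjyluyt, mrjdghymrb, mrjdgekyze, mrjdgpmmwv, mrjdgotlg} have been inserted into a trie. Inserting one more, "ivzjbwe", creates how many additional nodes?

3

Walking "ivzjbwe" from the root, the first 4 characters ("ivzj") follow existing edges; "b" is the first miss.
Each of the 3 remaining characters creates one node.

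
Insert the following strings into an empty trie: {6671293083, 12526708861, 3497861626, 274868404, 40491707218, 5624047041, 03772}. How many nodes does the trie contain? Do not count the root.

66

Trace insertions, counting only characters that open a new branch:
  "6671293083" → 10 new (6, 6, 7, 1, 2, 9, 3, 0, 8, 3)
  "12526708861" → 11 new (1, 2, 5, 2, 6, 7, 0, 8, 8, 6, 1)
  "3497861626" → 10 new (3, 4, 9, 7, 8, 6, 1, 6, 2, 6)
  "274868404" → 9 new (2, 7, 4, 8, 6, 8, 4, 0, 4)
  "40491707218" → 11 new (4, 0, 4, 9, 1, 7, 0, 7, 2, 1, 8)
  "5624047041" → 10 new (5, 6, 2, 4, 0, 4, 7, 0, 4, 1)
  "03772" → 5 new (0, 3, 7, 7, 2)
Total nodes = 10 + 11 + 10 + 9 + 11 + 10 + 5 = 66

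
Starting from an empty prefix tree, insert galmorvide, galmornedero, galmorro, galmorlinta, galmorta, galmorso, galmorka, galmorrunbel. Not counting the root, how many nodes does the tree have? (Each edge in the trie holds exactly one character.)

34

Count nodes per top-level branch (shared prefixes stored once):
  'g'-branch (galmorka, galmorlinta, galmornedero, galmorro, galmorrunbel, galmorso, galmorta, galmorvide): 34 nodes
Sum: 34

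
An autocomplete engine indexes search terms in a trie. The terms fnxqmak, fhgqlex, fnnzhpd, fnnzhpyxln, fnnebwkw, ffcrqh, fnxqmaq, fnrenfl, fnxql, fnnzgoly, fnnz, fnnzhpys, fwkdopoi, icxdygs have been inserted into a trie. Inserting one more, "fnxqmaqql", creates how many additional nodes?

2

The longest prefix of "fnxqmaqql" already in the trie is "fnxqmaq" (length 7).
New nodes needed: |"fnxqmaqql"| − 7 = 9 − 7 = 2.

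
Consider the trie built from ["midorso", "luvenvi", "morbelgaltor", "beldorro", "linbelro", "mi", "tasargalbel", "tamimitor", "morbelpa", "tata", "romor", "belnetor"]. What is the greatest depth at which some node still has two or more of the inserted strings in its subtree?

Equivalently: take the maximum, over all pairs, of their longest common prefix length.
e.g. "morbelgaltor" and "morbelpa" share the prefix "morbel" of length 6; no pair shares a longer one.
Longest shared-prefix length: 6

6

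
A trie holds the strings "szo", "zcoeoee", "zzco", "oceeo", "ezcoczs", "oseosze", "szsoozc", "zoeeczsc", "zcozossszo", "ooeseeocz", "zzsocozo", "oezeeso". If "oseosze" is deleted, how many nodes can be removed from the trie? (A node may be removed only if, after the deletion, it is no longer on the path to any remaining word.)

6

Walk "oseosze" from the leaf back toward the root, removing each node that no remaining word uses.
The suffix "seosze" (6 nodes) is used only by "oseosze"; the node for "o" still has the child "c", so pruning stops there.
Nodes removed: 6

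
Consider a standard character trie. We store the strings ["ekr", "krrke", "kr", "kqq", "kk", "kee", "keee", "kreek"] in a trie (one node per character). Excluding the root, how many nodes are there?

For each word, the new-node count is its length minus the longest prefix already in the trie:
  "ekr" → 3 new (e, k, r)
  "krrke" → 5 new (k, r, r, k, e)
  "kr" → prefix "kr" already present; 0 new (none)
  "kqq" → prefix "k" already present; 2 new (q, q)
  "kk" → prefix "k" already present; 1 new (k)
  "kee" → prefix "k" already present; 2 new (e, e)
  "keee" → prefix "kee" already present; 1 new (e)
  "kreek" → prefix "kr" already present; 3 new (e, e, k)
Total nodes = 3 + 5 + 0 + 2 + 1 + 2 + 1 + 3 = 17

17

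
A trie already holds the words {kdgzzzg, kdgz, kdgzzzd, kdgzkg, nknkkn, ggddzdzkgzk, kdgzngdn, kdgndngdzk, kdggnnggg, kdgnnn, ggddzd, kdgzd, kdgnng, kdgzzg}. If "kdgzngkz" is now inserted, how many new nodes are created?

2

Walking "kdgzngkz" from the root, the first 6 characters ("kdgzng") follow existing edges; "k" is the first miss.
Each of the 2 remaining characters creates one node.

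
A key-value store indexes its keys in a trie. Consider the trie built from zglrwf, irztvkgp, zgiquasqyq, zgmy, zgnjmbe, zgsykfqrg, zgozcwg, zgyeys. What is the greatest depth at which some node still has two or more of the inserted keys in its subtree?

Equivalently: take the maximum, over all pairs, of their longest common prefix length.
"zgiquasqyq" and "zglrwf" agree on "zg" (2 characters) before diverging; nothing deeper is shared.
Longest shared-prefix length: 2

2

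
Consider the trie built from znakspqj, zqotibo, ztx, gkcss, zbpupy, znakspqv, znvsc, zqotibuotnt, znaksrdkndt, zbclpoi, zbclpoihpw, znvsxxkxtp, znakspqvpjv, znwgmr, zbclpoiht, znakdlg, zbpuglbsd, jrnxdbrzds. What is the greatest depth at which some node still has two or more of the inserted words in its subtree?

The deepest shared node is where two words last agree before diverging.
"zbclpoihpw" and "zbclpoiht" agree on "zbclpoih" (8 characters) before diverging; nothing deeper is shared.
Longest shared-prefix length: 8

8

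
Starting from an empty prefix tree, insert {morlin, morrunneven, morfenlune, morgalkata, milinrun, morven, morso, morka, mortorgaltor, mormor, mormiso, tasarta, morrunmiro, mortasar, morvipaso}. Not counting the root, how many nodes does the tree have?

77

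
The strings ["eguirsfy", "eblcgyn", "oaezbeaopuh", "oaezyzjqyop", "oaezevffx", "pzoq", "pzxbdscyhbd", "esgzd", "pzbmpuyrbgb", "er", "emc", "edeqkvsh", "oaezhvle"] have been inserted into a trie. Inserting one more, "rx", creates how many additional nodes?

2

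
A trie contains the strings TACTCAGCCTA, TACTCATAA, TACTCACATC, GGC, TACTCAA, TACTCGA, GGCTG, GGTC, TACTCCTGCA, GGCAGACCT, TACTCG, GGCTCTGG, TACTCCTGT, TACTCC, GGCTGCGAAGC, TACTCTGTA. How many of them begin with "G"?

6

Traverse to the node for "G", then collect every word in that subtree.
Matches: "GGC", "GGCAGACCT", "GGCTCTGG", "GGCTG", "GGCTGCGAAGC", "GGTC"
Count: 6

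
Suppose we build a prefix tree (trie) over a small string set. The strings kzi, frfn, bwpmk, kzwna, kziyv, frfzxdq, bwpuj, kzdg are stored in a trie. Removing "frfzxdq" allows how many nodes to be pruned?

4

After clearing the end-marker at "frfzxdq", prune upward until reaching a node still needed by another word.
The suffix "zxdq" (4 nodes) is used only by "frfzxdq"; the node for "frf" still has the child "n", so pruning stops there.
Nodes removed: 4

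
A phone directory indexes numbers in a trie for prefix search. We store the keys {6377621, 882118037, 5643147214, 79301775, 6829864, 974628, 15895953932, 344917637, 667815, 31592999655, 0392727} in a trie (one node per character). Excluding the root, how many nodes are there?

88

Insert word by word; a character creates a node only if that edge doesn't already exist:
  "6377621" → 7 new (6, 3, 7, 7, 6, 2, 1)
  "882118037" → 9 new (8, 8, 2, 1, 1, 8, 0, 3, 7)
  "5643147214" → 10 new (5, 6, 4, 3, 1, 4, 7, 2, 1, 4)
  "79301775" → 8 new (7, 9, 3, 0, 1, 7, 7, 5)
  "6829864" → prefix "6" already present; 6 new (8, 2, 9, 8, 6, 4)
  "974628" → 6 new (9, 7, 4, 6, 2, 8)
  "15895953932" → 11 new (1, 5, 8, 9, 5, 9, 5, 3, 9, 3, 2)
  "344917637" → 9 new (3, 4, 4, 9, 1, 7, 6, 3, 7)
  "667815" → prefix "6" already present; 5 new (6, 7, 8, 1, 5)
  "31592999655" → prefix "3" already present; 10 new (1, 5, 9, 2, 9, 9, 9, 6, 5, 5)
  "0392727" → 7 new (0, 3, 9, 2, 7, 2, 7)
Total nodes = 7 + 9 + 10 + 8 + 6 + 6 + 11 + 9 + 5 + 10 + 7 = 88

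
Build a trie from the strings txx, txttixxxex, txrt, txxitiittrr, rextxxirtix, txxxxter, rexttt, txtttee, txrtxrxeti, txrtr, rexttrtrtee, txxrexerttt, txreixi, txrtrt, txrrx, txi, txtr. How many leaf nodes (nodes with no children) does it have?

Leaves are exactly the stored words that no other stored word extends.
Those words: "rexttrtrtee", "rexttt", "rextxxirtix", "txi", "txreixi", "txrrx", "txrtrt", "txrtxrxeti", "txtr", "txttixxxex", "txtttee", "txxitiittrr", "txxrexerttt", "txxxxter"
Leaf count: 14

14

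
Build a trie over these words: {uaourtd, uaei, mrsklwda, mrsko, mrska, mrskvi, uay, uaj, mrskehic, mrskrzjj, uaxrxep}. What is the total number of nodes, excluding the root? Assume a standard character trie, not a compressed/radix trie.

36

For each word, the new-node count is its length minus the longest prefix already in the trie:
  "uaourtd" → 7 new (u, a, o, u, r, t, d)
  "uaei" → prefix "ua" already present; 2 new (e, i)
  "mrsklwda" → 8 new (m, r, s, k, l, w, d, a)
  "mrsko" → prefix "mrsk" already present; 1 new (o)
  "mrska" → prefix "mrsk" already present; 1 new (a)
  "mrskvi" → prefix "mrsk" already present; 2 new (v, i)
  "uay" → prefix "ua" already present; 1 new (y)
  "uaj" → prefix "ua" already present; 1 new (j)
  "mrskehic" → prefix "mrsk" already present; 4 new (e, h, i, c)
  "mrskrzjj" → prefix "mrsk" already present; 4 new (r, z, j, j)
  "uaxrxep" → prefix "ua" already present; 5 new (x, r, x, e, p)
Total nodes = 7 + 2 + 8 + 1 + 1 + 2 + 1 + 1 + 4 + 4 + 5 = 36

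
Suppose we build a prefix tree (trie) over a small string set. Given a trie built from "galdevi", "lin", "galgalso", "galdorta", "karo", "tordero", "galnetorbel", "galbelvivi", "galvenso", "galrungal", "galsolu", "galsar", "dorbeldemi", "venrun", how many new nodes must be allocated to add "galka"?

2

Walking "galka" from the root, the first 3 characters ("gal") follow existing edges; "k" is the first miss.
So 5 − 3 = 2 new nodes.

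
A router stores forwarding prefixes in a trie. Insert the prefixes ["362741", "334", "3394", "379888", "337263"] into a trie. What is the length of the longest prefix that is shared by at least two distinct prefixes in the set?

2

Look for the deepest trie node that still has at least two words in its subtree.
e.g. "334" and "337263" share the prefix "33" of length 2; no pair shares a longer one.
Longest shared-prefix length: 2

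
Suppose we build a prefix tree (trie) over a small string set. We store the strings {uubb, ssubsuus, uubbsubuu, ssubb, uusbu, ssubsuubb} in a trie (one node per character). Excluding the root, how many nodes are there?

Count nodes per top-level branch (shared prefixes stored once):
  's'-branch (ssubb, ssubsuubb, ssubsuus): 11 nodes
  'u'-branch (uubb, uubbsubuu, uusbu): 12 nodes
Sum: 23

23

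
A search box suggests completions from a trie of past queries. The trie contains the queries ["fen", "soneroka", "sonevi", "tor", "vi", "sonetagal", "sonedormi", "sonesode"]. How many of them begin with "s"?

Filter for entries beginning with "s":
Words under "s": sonedormi, soneroka, sonesode, sonetagal, sonevi
Count: 5

5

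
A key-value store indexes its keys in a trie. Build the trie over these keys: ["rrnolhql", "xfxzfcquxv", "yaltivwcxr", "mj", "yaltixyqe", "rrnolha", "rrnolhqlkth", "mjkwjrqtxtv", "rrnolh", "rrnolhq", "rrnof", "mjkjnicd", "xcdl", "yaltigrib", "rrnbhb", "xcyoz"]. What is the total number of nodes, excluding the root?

66

Trace insertions, counting only characters that open a new branch:
  "rrnolhql" → 8 new (r, r, n, o, l, h, q, l)
  "xfxzfcquxv" → 10 new (x, f, x, z, f, c, q, u, x, v)
  "yaltivwcxr" → 10 new (y, a, l, t, i, v, w, c, x, r)
  "mj" → 2 new (m, j)
  "yaltixyqe" → prefix "yalti" already present; 4 new (x, y, q, e)
  "rrnolha" → prefix "rrnolh" already present; 1 new (a)
  "rrnolhqlkth" → prefix "rrnolhql" already present; 3 new (k, t, h)
  "mjkwjrqtxtv" → prefix "mj" already present; 9 new (k, w, j, r, q, t, x, t, v)
  "rrnolh" → prefix "rrnolh" already present; 0 new (none)
  "rrnolhq" → prefix "rrnolhq" already present; 0 new (none)
  "rrnof" → prefix "rrno" already present; 1 new (f)
  "mjkjnicd" → prefix "mjk" already present; 5 new (j, n, i, c, d)
  "xcdl" → prefix "x" already present; 3 new (c, d, l)
  "yaltigrib" → prefix "yalti" already present; 4 new (g, r, i, b)
  "rrnbhb" → prefix "rrn" already present; 3 new (b, h, b)
  "xcyoz" → prefix "xc" already present; 3 new (y, o, z)
Total nodes = 8 + 10 + 10 + 2 + 4 + 1 + 3 + 9 + 0 + 0 + 1 + 5 + 3 + 4 + 3 + 3 = 66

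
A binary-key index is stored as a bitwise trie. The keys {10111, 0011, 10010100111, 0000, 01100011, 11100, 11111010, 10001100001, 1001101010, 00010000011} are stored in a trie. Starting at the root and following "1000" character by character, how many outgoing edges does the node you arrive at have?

1

The children of the "1000" node are the distinct next characters among strings starting with "1000".
Characters that immediately follow "1000" among the stored strings: {1}.
That node has 1 child edge.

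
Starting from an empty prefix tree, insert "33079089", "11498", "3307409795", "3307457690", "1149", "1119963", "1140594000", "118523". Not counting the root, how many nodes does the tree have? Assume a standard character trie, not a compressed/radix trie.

Count nodes per top-level branch (shared prefixes stored once):
  '1'-branch (1119963, 1140594000, 1149, 11498, 118523): 21 nodes
  '3'-branch (3307409795, 3307457690, 33079089): 19 nodes
Sum: 40

40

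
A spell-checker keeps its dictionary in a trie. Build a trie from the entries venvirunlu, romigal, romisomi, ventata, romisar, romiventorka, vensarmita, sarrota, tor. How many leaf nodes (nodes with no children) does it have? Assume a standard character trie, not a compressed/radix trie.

A leaf is a node with no children — equivalently, the end of a word that is not a proper prefix of any other stored word.
Those words: "romigal", "romisar", "romisomi", "romiventorka", "sarrota", "tor", "vensarmita", "ventata", "venvirunlu"
Leaf count: 9

9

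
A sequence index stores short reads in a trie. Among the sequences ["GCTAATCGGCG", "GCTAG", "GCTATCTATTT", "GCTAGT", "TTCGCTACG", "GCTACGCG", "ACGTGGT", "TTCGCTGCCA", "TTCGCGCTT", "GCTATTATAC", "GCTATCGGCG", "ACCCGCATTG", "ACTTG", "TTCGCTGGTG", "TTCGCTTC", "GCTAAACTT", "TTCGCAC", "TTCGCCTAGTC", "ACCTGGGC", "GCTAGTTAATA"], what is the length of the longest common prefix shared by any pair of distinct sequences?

7

Equivalently: take the maximum, over all pairs, of their longest common prefix length.
e.g. "TTCGCTGCCA" and "TTCGCTGGTG" share the prefix "TTCGCTG" of length 7; no pair shares a longer one.
Longest shared-prefix length: 7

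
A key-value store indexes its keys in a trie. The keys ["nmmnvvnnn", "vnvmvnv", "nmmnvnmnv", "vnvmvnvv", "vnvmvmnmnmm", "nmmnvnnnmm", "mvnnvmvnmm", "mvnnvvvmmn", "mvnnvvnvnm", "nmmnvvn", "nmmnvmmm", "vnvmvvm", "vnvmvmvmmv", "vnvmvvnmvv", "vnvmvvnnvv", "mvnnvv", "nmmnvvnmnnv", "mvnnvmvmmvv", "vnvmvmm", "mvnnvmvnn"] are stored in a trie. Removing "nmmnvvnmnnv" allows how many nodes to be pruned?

4

Walk "nmmnvvnmnnv" from the leaf back toward the root, removing each node that no remaining word uses.
The suffix "mnnv" (4 nodes) is used only by "nmmnvvnmnnv"; the node for "nmmnvvn" still has the child "n", so pruning stops there.
Nodes removed: 4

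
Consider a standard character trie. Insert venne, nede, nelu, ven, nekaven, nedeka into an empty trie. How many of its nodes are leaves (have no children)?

A leaf is a node with no children — equivalently, the end of a word that is not a proper prefix of any other stored word.
Those words: "nedeka", "nekaven", "nelu", "venne"
Leaf count: 4

4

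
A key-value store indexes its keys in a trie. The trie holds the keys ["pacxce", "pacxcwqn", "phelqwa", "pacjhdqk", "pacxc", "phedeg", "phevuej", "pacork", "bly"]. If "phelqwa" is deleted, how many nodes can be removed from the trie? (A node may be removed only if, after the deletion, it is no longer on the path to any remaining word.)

4

A node on "phelqwa"'s path can go only if nothing else ends at it or branches off below it.
The suffix "lqwa" (4 nodes) is used only by "phelqwa"; the node for "phe" still has the child "d", so pruning stops there.
Nodes removed: 4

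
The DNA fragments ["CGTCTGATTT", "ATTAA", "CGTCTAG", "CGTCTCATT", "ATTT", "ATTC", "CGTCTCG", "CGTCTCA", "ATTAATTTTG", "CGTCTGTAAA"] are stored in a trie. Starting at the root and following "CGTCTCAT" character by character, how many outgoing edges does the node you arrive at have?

1

Walk "CGTCTCAT" from the root, arriving at one node.
Characters that immediately follow "CGTCTCAT" among the stored strings: {T}.
That node has 1 child edge.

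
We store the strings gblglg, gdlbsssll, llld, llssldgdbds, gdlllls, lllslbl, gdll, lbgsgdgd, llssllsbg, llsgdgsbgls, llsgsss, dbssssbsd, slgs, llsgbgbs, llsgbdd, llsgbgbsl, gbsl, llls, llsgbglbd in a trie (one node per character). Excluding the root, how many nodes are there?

Insert word by word; a character creates a node only if that edge doesn't already exist:
  "gblglg" → 6 new (g, b, l, g, l, g)
  "gdlbsssll" → prefix "g" already present; 8 new (d, l, b, s, s, s, l, l)
  "llld" → 4 new (l, l, l, d)
  "llssldgdbds" → prefix "ll" already present; 9 new (s, s, l, d, g, d, b, d, s)
  "gdlllls" → prefix "gdl" already present; 4 new (l, l, l, s)
  "lllslbl" → prefix "lll" already present; 4 new (s, l, b, l)
  "gdll" → prefix "gdll" already present; 0 new (none)
  "lbgsgdgd" → prefix "l" already present; 7 new (b, g, s, g, d, g, d)
  "llssllsbg" → prefix "llssl" already present; 4 new (l, s, b, g)
  "llsgdgsbgls" → prefix "lls" already present; 8 new (g, d, g, s, b, g, l, s)
  "llsgsss" → prefix "llsg" already present; 3 new (s, s, s)
  "dbssssbsd" → 9 new (d, b, s, s, s, s, b, s, d)
  "slgs" → 4 new (s, l, g, s)
  "llsgbgbs" → prefix "llsg" already present; 4 new (b, g, b, s)
  "llsgbdd" → prefix "llsgb" already present; 2 new (d, d)
  "llsgbgbsl" → prefix "llsgbgbs" already present; 1 new (l)
  "gbsl" → prefix "gb" already present; 2 new (s, l)
  "llls" → prefix "llls" already present; 0 new (none)
  "llsgbglbd" → prefix "llsgbg" already present; 3 new (l, b, d)
Total nodes = 6 + 8 + 4 + 9 + 4 + 4 + 0 + 7 + 4 + 8 + 3 + 9 + 4 + 4 + 2 + 1 + 2 + 0 + 3 = 82

82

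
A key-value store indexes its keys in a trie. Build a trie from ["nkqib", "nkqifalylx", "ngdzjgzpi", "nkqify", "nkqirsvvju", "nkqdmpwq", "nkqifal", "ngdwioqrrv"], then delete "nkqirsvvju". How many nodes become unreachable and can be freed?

6

After clearing the end-marker at "nkqirsvvju", prune upward until reaching a node still needed by another word.
The suffix "rsvvju" (6 nodes) is used only by "nkqirsvvju"; the node for "nkqi" still has the child "b", so pruning stops there.
Nodes removed: 6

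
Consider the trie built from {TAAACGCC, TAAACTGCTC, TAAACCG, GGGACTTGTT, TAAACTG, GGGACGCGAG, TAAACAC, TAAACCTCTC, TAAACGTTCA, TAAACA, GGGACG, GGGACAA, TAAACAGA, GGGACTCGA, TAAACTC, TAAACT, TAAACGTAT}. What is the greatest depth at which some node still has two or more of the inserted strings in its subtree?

7

The deepest shared node is where two words last agree before diverging.
"TAAACGTAT" and "TAAACGTTCA" agree on "TAAACGT" (7 characters) before diverging; nothing deeper is shared.
Longest shared-prefix length: 7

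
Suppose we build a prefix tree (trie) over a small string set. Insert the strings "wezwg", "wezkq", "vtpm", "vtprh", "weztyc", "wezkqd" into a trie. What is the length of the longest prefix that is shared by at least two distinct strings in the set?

5

Equivalently: take the maximum, over all pairs, of their longest common prefix length.
"wezkq" and "wezkqd" agree on "wezkq" (5 characters) before diverging; nothing deeper is shared.
Longest shared-prefix length: 5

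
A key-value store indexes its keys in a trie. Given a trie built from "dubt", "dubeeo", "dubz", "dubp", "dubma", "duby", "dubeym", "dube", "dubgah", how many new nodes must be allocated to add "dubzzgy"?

3

The longest prefix of "dubzzgy" already in the trie is "dubz" (length 4).
Each of the 3 remaining characters creates one node.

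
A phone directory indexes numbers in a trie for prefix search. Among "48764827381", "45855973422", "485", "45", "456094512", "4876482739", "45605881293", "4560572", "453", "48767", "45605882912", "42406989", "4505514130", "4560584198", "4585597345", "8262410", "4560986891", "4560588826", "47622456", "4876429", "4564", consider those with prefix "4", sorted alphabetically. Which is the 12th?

4564

Words with prefix "4", in lexicographic order: "42406989", "45", "4505514130", "453", "4560572", "4560584198", "45605881293", "45605882912", "4560588826", "456094512", "4560986891", "4564", "45855973422", "4585597345", "47622456", "485", "4876429", "48764827381", "4876482739", "48767"
Position 12: 4564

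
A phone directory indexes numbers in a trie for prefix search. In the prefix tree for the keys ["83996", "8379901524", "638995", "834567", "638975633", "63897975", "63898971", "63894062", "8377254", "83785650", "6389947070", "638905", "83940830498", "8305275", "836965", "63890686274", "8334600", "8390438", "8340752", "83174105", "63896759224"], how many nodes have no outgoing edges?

21

A leaf is a node with no children — equivalently, the end of a word that is not a proper prefix of any other stored word.
Those words: "638905", "63890686274", "63894062", "63896759224", "638975633", "63897975", "63898971", "6389947070", "638995", "8305275", "83174105", "8334600", "8340752", "834567", "836965", "8377254", "83785650", "8379901524", "8390438", "83940830498", "83996"
Leaf count: 21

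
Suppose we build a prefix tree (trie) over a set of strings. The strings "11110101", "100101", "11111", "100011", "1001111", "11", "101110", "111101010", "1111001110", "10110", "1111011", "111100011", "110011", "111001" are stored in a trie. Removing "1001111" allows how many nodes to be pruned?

3

A node on "1001111"'s path can go only if nothing else ends at it or branches off below it.
The suffix "111" (3 nodes) is used only by "1001111"; the node for "1001" still has the child "0", so pruning stops there.
Nodes removed: 3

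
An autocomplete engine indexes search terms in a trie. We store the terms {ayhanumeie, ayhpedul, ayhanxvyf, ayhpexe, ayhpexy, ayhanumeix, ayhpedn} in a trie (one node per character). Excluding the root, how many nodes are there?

24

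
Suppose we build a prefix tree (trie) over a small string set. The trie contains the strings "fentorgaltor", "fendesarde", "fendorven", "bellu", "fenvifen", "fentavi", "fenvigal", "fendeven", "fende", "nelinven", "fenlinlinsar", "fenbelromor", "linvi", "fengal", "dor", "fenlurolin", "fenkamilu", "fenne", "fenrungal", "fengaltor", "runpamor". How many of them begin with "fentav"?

Traverse to the node for "fentav", then collect every word in that subtree.
Matches: "fentavi"
Count: 1

1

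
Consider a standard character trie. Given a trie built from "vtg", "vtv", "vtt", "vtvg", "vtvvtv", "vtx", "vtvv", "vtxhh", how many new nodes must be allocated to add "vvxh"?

3

Walking "vvxh" from the root, the first 1 characters ("v") follow existing edges; "v" is the first miss.
So 4 − 1 = 3 new nodes.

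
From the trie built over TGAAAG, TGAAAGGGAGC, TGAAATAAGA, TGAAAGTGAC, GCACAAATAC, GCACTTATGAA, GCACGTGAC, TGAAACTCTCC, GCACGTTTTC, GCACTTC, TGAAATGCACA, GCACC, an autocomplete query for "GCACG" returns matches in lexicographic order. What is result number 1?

GCACGTGAC

DFS of the "GCACG" subtree visits, in order: "GCACGTGAC", "GCACGTTTTC"
The 1st is GCACGTGAC.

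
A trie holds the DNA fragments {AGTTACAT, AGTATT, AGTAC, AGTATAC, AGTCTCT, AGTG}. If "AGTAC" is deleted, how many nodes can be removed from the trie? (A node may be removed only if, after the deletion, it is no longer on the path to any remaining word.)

1

After clearing the end-marker at "AGTAC", prune upward until reaching a node still needed by another word.
The suffix "C" (1 node) is used only by "AGTAC"; the node for "AGTA" still has the child "T", so pruning stops there.
Nodes removed: 1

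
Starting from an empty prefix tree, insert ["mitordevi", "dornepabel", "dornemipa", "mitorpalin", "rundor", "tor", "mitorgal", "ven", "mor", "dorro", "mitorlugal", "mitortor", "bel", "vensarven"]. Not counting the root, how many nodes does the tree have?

Trace insertions, counting only characters that open a new branch:
  "mitordevi" → 9 new (m, i, t, o, r, d, e, v, i)
  "dornepabel" → 10 new (d, o, r, n, e, p, a, b, e, l)
  "dornemipa" → prefix "dorne" already present; 4 new (m, i, p, a)
  "mitorpalin" → prefix "mitor" already present; 5 new (p, a, l, i, n)
  "rundor" → 6 new (r, u, n, d, o, r)
  "tor" → 3 new (t, o, r)
  "mitorgal" → prefix "mitor" already present; 3 new (g, a, l)
  "ven" → 3 new (v, e, n)
  "mor" → prefix "m" already present; 2 new (o, r)
  "dorro" → prefix "dor" already present; 2 new (r, o)
  "mitorlugal" → prefix "mitor" already present; 5 new (l, u, g, a, l)
  "mitortor" → prefix "mitor" already present; 3 new (t, o, r)
  "bel" → 3 new (b, e, l)
  "vensarven" → prefix "ven" already present; 6 new (s, a, r, v, e, n)
Total nodes = 9 + 10 + 4 + 5 + 6 + 3 + 3 + 3 + 2 + 2 + 5 + 3 + 3 + 6 = 64

64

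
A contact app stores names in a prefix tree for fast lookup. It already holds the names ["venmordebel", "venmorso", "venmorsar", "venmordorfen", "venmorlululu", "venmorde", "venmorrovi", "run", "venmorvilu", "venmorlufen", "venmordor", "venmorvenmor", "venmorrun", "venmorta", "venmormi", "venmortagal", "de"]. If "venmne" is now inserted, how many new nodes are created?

2

Walking "venmne" from the root, the first 4 characters ("venm") follow existing edges; "n" is the first miss.
So 6 − 4 = 2 new nodes.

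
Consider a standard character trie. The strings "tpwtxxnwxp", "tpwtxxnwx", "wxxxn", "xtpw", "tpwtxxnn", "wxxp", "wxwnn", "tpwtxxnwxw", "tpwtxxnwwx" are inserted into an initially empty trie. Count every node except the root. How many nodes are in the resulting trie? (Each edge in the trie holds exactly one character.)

27

Trace insertions, counting only characters that open a new branch:
  "tpwtxxnwxp" → 10 new (t, p, w, t, x, x, n, w, x, p)
  "tpwtxxnwx" → prefix "tpwtxxnwx" already present; 0 new (none)
  "wxxxn" → 5 new (w, x, x, x, n)
  "xtpw" → 4 new (x, t, p, w)
  "tpwtxxnn" → prefix "tpwtxxn" already present; 1 new (n)
  "wxxp" → prefix "wxx" already present; 1 new (p)
  "wxwnn" → prefix "wx" already present; 3 new (w, n, n)
  "tpwtxxnwxw" → prefix "tpwtxxnwx" already present; 1 new (w)
  "tpwtxxnwwx" → prefix "tpwtxxnw" already present; 2 new (w, x)
Total nodes = 10 + 0 + 5 + 4 + 1 + 1 + 3 + 1 + 2 = 27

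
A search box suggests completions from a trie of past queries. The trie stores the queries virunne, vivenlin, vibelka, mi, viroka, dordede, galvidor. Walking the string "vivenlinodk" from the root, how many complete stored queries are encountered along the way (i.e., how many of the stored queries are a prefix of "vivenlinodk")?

Traverse "vivenlinodk" character by character; count nodes along the way that are marked as word ends.
Prefixes of the query that are stored words: "vivenlin"
Count: 1

1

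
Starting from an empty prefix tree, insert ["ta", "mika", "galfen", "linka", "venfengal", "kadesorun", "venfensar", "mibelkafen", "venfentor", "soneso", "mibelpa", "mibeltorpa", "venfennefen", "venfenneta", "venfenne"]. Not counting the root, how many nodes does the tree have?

For each word, the new-node count is its length minus the longest prefix already in the trie:
  "ta" → 2 new (t, a)
  "mika" → 4 new (m, i, k, a)
  "galfen" → 6 new (g, a, l, f, e, n)
  "linka" → 5 new (l, i, n, k, a)
  "venfengal" → 9 new (v, e, n, f, e, n, g, a, l)
  "kadesorun" → 9 new (k, a, d, e, s, o, r, u, n)
  "venfensar" → prefix "venfen" already present; 3 new (s, a, r)
  "mibelkafen" → prefix "mi" already present; 8 new (b, e, l, k, a, f, e, n)
  "venfentor" → prefix "venfen" already present; 3 new (t, o, r)
  "soneso" → 6 new (s, o, n, e, s, o)
  "mibelpa" → prefix "mibel" already present; 2 new (p, a)
  "mibeltorpa" → prefix "mibel" already present; 5 new (t, o, r, p, a)
  "venfennefen" → prefix "venfen" already present; 5 new (n, e, f, e, n)
  "venfenneta" → prefix "venfenne" already present; 2 new (t, a)
  "venfenne" → prefix "venfenne" already present; 0 new (none)
Total nodes = 2 + 4 + 6 + 5 + 9 + 9 + 3 + 8 + 3 + 6 + 2 + 5 + 5 + 2 + 0 = 69

69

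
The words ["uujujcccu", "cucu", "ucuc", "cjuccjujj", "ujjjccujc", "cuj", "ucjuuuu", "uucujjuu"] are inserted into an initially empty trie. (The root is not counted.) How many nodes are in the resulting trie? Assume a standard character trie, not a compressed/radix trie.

44

Trace insertions, counting only characters that open a new branch:
  "uujujcccu" → 9 new (u, u, j, u, j, c, c, c, u)
  "cucu" → 4 new (c, u, c, u)
  "ucuc" → prefix "u" already present; 3 new (c, u, c)
  "cjuccjujj" → prefix "c" already present; 8 new (j, u, c, c, j, u, j, j)
  "ujjjccujc" → prefix "u" already present; 8 new (j, j, j, c, c, u, j, c)
  "cuj" → prefix "cu" already present; 1 new (j)
  "ucjuuuu" → prefix "uc" already present; 5 new (j, u, u, u, u)
  "uucujjuu" → prefix "uu" already present; 6 new (c, u, j, j, u, u)
Total nodes = 9 + 4 + 3 + 8 + 8 + 1 + 5 + 6 = 44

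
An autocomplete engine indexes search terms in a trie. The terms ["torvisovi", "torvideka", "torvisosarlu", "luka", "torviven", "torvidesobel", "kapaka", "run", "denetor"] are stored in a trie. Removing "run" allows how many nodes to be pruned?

3

A node on "run"'s path can go only if nothing else ends at it or branches off below it.
No other word shares any prefix with "run", so all 3 of its nodes go.
Nodes removed: 3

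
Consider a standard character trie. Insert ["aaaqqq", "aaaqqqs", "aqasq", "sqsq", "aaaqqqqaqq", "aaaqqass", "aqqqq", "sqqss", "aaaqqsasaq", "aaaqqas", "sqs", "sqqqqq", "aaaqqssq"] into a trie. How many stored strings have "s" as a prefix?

Filter for entries beginning with "s":
Matches: "sqqqqq", "sqqss", "sqs", "sqsq"
Count: 4

4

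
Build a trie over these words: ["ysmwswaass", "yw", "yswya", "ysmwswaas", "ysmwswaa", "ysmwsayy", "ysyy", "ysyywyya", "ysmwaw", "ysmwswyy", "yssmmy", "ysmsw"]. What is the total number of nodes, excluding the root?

33

For each word, the new-node count is its length minus the longest prefix already in the trie:
  "ysmwswaass" → 10 new (y, s, m, w, s, w, a, a, s, s)
  "yw" → prefix "y" already present; 1 new (w)
  "yswya" → prefix "ys" already present; 3 new (w, y, a)
  "ysmwswaas" → prefix "ysmwswaas" already present; 0 new (none)
  "ysmwswaa" → prefix "ysmwswaa" already present; 0 new (none)
  "ysmwsayy" → prefix "ysmws" already present; 3 new (a, y, y)
  "ysyy" → prefix "ys" already present; 2 new (y, y)
  "ysyywyya" → prefix "ysyy" already present; 4 new (w, y, y, a)
  "ysmwaw" → prefix "ysmw" already present; 2 new (a, w)
  "ysmwswyy" → prefix "ysmwsw" already present; 2 new (y, y)
  "yssmmy" → prefix "ys" already present; 4 new (s, m, m, y)
  "ysmsw" → prefix "ysm" already present; 2 new (s, w)
Total nodes = 10 + 1 + 3 + 0 + 0 + 3 + 2 + 4 + 2 + 2 + 4 + 2 = 33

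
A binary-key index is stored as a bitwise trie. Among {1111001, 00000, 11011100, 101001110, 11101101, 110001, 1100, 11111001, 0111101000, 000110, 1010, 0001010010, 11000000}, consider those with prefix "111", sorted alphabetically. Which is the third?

11111001

Filter for "111…" and sort: "11101101", "1111001", "11111001"
Position 3: 11111001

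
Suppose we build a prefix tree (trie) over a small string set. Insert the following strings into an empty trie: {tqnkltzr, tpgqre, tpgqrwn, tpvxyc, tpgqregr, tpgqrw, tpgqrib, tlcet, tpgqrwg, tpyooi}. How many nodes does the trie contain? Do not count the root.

Count nodes per top-level branch (shared prefixes stored once):
  't'-branch (tlcet, tpgqre, tpgqregr, tpgqrib, tpgqrw, tpgqrwg, tpgqrwn, tpvxyc, tpyooi, tqnkltzr): 32 nodes
Sum: 32

32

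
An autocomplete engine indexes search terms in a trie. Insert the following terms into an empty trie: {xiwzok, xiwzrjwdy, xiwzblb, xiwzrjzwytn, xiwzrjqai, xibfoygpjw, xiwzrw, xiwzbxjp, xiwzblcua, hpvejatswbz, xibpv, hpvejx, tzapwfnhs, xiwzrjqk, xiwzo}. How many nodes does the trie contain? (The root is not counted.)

61

For each word, the new-node count is its length minus the longest prefix already in the trie:
  "xiwzok" → 6 new (x, i, w, z, o, k)
  "xiwzrjwdy" → prefix "xiwz" already present; 5 new (r, j, w, d, y)
  "xiwzblb" → prefix "xiwz" already present; 3 new (b, l, b)
  "xiwzrjzwytn" → prefix "xiwzrj" already present; 5 new (z, w, y, t, n)
  "xiwzrjqai" → prefix "xiwzrj" already present; 3 new (q, a, i)
  "xibfoygpjw" → prefix "xi" already present; 8 new (b, f, o, y, g, p, j, w)
  "xiwzrw" → prefix "xiwzr" already present; 1 new (w)
  "xiwzbxjp" → prefix "xiwzb" already present; 3 new (x, j, p)
  "xiwzblcua" → prefix "xiwzbl" already present; 3 new (c, u, a)
  "hpvejatswbz" → 11 new (h, p, v, e, j, a, t, s, w, b, z)
  "xibpv" → prefix "xib" already present; 2 new (p, v)
  "hpvejx" → prefix "hpvej" already present; 1 new (x)
  "tzapwfnhs" → 9 new (t, z, a, p, w, f, n, h, s)
  "xiwzrjqk" → prefix "xiwzrjq" already present; 1 new (k)
  "xiwzo" → prefix "xiwzo" already present; 0 new (none)
Total nodes = 6 + 5 + 3 + 5 + 3 + 8 + 1 + 3 + 3 + 11 + 2 + 1 + 9 + 1 + 0 = 61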